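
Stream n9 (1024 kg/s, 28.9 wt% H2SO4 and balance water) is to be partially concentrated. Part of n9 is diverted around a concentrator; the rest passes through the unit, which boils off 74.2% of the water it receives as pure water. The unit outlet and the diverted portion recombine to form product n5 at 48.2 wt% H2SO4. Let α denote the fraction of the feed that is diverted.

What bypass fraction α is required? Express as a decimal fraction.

All 1024×0.289 = 295.94 kg/s of H2SO4 reaches n5, so n5 = 295.94/0.482 = 613.98 kg/s and vapour = 410.02 kg/s.
The evaporator receives (1−α)·1024 of feed at 0.711 water and removes 0.742 of that water:
0.742×0.711×(1−α)×1024 = 410.02
(1−α) = 410.02/540.22 = 0.7590;  α = 0.2410.

0.241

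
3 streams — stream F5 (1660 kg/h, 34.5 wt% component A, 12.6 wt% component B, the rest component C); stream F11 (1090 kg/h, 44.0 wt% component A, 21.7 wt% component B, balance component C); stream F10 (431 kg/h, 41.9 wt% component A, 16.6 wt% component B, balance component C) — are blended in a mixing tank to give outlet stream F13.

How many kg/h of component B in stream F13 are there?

component B out = component B in = 1660×0.126 + 1090×0.217 + 431×0.166 = 517.24 kg/h.

517.2 kg/h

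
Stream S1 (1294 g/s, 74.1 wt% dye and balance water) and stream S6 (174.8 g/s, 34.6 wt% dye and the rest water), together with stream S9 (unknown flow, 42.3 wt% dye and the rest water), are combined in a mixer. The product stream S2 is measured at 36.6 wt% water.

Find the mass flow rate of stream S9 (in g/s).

Let S9 be the unknown flow. Total out = 1468.8 + S9.
water balance: 449.47 + 0.577·S9 = 0.366·(1468.8 + S9)
(0.577 − 0.366)·S9 = 0.366×1468.8 − 449.47 = 88.116
S9 = 88.116 / 0.211 = 417.61 g/s

417.6 g/s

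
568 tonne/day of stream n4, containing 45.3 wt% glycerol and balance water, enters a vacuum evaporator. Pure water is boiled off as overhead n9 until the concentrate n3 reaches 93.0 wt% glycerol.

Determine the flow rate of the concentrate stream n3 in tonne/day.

276.7 tonne/day

glycerol is conserved: 568×0.453 = 257.3 tonne/day all reports to the concentrate.
Concentrate = 257.3/(target fraction) = 276.67 tonne/day.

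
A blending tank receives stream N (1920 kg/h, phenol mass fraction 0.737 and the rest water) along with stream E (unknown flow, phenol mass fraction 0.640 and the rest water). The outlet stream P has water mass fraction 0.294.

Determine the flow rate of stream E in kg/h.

901.8 kg/h

Let E be the unknown flow. Total out = 1920 + E.
water balance: 504.96 + 0.360·E = 0.294·(1920 + E)
(0.360 − 0.294)·E = 0.294×1920 − 504.96 = 59.52
E = 59.52 / 0.066 = 901.82 kg/h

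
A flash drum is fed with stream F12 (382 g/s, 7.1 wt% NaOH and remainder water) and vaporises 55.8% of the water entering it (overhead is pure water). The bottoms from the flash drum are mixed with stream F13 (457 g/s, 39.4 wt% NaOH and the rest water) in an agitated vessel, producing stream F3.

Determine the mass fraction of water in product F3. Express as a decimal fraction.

Vapour removed = 0.558×0.929×382 = 198.02 g/s; concentrate = 183.98 g/s.
water reaching the mixer = 156.86 (from concentrate) + 457×0.606 = 433.8 g/s.
Product flow = 183.98 + 457 = 640.98 g/s; water fraction = 0.677.

0.677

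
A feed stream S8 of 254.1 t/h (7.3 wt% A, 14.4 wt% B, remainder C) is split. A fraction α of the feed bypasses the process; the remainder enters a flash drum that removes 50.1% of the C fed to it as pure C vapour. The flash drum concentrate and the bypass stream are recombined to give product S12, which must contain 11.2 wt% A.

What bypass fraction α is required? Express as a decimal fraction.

All 254.1×0.073 = 18.549 t/h of A reaches S12, so S12 = 18.549/0.112 = 165.62 t/h and vapour = 88.481 t/h.
The evaporator receives (1−α)·254.1 of feed at 0.783 C and removes 0.501 of that C:
0.501×0.783×(1−α)×254.1 = 88.481
(1−α) = 88.481/99.679 = 0.8877;  α = 0.1123.

0.112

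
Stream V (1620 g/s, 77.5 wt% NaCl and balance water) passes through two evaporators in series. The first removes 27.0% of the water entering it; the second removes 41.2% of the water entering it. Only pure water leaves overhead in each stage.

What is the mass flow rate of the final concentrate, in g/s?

1412 g/s

water in feed = 1620×0.225 = 364.5 g/s.
After stage 1: water left = (1−0.270)×364.5 = 266.08; stream total = 1521.6 g/s.
After stage 2: water left = (1−0.412)×266.08 = 156.46; final concentrate = 1412 g/s.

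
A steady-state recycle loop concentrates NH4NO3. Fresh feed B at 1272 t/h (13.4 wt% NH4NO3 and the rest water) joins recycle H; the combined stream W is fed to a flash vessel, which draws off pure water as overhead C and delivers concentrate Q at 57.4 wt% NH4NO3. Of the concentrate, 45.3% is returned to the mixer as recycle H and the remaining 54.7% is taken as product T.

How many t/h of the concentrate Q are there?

542.9 t/h

Overall NH4NO3 balance (none leaves overhead): NH4NO3 in fresh feed = NH4NO3 in product, i.e. 1272×0.134 = (1−0.453)·Q·0.574.
Q = 170.45/(0.574×0.547) = 542.87 t/h.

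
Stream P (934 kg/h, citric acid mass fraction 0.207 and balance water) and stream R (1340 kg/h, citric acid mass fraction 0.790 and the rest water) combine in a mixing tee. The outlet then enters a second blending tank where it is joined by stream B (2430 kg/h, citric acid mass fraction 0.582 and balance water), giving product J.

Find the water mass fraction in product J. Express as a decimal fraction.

Overall, product flow = 4704 kg/h.
water in = 934×0.793 + 1340×0.210 + 2430×0.418 = 2037.8 kg/h.
water fraction in J = 0.433.

0.433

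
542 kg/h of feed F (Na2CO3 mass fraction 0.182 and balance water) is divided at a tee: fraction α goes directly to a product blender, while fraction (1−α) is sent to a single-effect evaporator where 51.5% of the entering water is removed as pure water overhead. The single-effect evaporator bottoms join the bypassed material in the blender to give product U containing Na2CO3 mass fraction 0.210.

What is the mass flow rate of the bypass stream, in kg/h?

370.5 kg/h

All 542×0.182 = 98.644 kg/h of Na2CO3 reaches U, so U = 98.644/0.210 = 469.73 kg/h and vapour = 72.267 kg/h.
The evaporator receives (1−α)·542 of feed at 0.818 water and removes 0.515 of that water:
0.515×0.818×(1−α)×542 = 72.267
(1−α) = 72.267/228.33 = 0.3165;  α = 0.6835.
Bypass flow = 0.6835×542 = 370.46 kg/h.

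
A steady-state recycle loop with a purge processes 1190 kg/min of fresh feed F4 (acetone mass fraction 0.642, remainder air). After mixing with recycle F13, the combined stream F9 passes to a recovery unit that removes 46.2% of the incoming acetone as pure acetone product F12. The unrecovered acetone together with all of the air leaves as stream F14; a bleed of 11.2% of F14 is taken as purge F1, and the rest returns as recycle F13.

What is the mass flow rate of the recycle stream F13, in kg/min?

4077 kg/min

air enters only via F4 and leaves only via the purge: 1190×0.358 = 0.112×(air in F14), and the recovery unit passes all air, so air in F9 = air in F14 = 3803.7 kg/min.
acetone in F9: m_A = 1190×0.642 + (1−0.112)·(1−0.462)·m_A, so m_A = 763.98/0.5223 = 1462.8 kg/min.
F14 = (1−0.462)×1462.8 + 3803.7 = 4590.8 kg/min.
Recycle F13 = (1−0.112)×4590.8 = 4076.6 kg/min.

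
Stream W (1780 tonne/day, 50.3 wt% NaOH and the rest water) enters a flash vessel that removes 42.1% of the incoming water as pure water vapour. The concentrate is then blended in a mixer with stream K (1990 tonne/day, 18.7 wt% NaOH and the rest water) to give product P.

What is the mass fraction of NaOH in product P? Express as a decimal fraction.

Vapour removed = 0.421×0.497×1780 = 372.44 tonne/day; concentrate = 1407.6 tonne/day.
NaOH reaching the mixer = 895.34 (from concentrate) + 1990×0.187 = 1267.5 tonne/day.
Product flow = 1407.6 + 1990 = 3397.6 tonne/day; NaOH fraction = 0.3731.

0.3731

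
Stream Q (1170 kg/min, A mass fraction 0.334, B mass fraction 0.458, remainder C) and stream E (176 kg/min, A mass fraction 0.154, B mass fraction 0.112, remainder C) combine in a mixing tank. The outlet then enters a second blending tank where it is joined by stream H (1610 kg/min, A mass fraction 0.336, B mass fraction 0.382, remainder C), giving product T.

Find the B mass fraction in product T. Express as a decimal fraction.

Overall, product flow = 2956 kg/min.
B in = 1170×0.458 + 176×0.112 + 1610×0.382 = 1170.6 kg/min.
B fraction in T = 0.396.

0.396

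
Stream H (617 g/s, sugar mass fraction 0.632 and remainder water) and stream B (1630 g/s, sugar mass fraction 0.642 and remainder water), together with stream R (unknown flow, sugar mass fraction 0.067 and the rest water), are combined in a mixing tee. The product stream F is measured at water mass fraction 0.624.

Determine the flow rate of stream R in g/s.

1914 g/s

Let R be the unknown flow. Total out = 2247 + R.
water balance: 810.6 + 0.933·R = 0.624·(2247 + R)
(0.933 − 0.624)·R = 0.624×2247 − 810.6 = 591.53
R = 591.53 / 0.309 = 1914.3 g/s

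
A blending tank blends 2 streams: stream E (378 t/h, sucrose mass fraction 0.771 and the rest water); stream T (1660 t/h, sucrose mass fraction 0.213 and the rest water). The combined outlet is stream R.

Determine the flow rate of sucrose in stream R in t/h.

645 t/h

sucrose out = sucrose in = 378×0.771 + 1660×0.213 = 645.02 t/h.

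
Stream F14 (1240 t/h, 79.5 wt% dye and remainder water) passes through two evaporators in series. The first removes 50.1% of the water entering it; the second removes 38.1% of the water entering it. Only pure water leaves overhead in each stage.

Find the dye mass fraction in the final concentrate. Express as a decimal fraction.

0.926

water in feed = 1240×0.205 = 254.2 t/h.
After stage 1: water left = (1−0.501)×254.2 = 126.85; stream total = 1112.6 t/h.
After stage 2: water left = (1−0.381)×126.85 = 78.518; final concentrate = 1064.3 t/h.
dye fraction = 985.8/1064.3 = 0.926.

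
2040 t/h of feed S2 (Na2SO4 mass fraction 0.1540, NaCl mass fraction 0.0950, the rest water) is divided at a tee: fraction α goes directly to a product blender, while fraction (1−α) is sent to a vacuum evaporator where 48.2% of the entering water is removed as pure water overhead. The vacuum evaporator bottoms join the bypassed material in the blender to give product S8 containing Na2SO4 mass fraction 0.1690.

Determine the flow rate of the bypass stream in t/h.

1540 t/h

All 2040×0.154 = 314.16 t/h of Na2SO4 reaches S8, so S8 = 314.16/0.169 = 1858.9 t/h and vapour = 181.07 t/h.
The evaporator receives (1−α)·2040 of feed at 0.751 water and removes 0.482 of that water:
0.482×0.751×(1−α)×2040 = 181.07
(1−α) = 181.07/738.44 = 0.2452;  α = 0.7548.
Bypass flow = 0.7548×2040 = 1539.8 t/h.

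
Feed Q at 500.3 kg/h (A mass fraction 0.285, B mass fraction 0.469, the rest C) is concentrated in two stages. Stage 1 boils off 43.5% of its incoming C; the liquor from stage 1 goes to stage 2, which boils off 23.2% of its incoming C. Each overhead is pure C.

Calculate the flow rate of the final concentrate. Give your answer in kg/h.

430.6 kg/h

C in feed = 500.3×0.246 = 123.07 kg/h.
After stage 1: C left = (1−0.435)×123.07 = 69.537; stream total = 446.76 kg/h.
After stage 2: C left = (1−0.232)×69.537 = 53.404; final concentrate = 430.63 kg/h.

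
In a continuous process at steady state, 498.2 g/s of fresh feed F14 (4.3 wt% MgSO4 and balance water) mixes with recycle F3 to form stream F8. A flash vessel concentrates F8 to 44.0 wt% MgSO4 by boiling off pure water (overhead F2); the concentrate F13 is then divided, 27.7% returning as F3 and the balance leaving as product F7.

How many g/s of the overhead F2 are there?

Overall MgSO4 balance (none leaves overhead): MgSO4 in fresh feed = MgSO4 in product, i.e. 498.2×0.043 = (1−0.277)·F13·0.440.
F13 = 21.423/(0.440×0.723) = 67.341 g/s.
Recycle F3 = 0.277×67.341 = 18.654 g/s.
Combined feed F8 = 498.2 + 18.654 = 516.85 g/s.
Overhead F2 = F8 − F13 = 516.85 − 67.341 = 449.51 g/s.

449.5 g/s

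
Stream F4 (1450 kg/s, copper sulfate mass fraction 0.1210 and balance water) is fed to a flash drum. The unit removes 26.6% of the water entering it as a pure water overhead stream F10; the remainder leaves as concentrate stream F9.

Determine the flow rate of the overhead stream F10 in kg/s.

339 kg/s

water entering = 1450×0.879 = 1274.5 kg/s; overhead removed = 0.266×1274.5 = 339.03 kg/s.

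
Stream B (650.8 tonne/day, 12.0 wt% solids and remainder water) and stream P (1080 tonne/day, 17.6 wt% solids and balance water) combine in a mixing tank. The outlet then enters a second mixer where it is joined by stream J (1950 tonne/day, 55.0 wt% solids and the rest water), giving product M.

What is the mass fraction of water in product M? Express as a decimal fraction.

Overall, product flow = 3680.8 tonne/day.
water in = 650.8×0.880 + 1080×0.824 + 1950×0.450 = 2340.1 tonne/day.
water fraction in M = 0.6358.

0.6358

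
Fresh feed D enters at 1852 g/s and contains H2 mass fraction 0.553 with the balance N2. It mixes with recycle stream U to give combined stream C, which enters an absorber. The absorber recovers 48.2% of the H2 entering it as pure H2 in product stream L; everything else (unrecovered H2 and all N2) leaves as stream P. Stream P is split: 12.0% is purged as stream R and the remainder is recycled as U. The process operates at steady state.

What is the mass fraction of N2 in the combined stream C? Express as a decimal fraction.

N2 enters only via D and leaves only via the purge: 1852×0.447 = 0.120×(N2 in P), and the absorber passes all N2, so N2 in C = N2 in P = 6898.7 g/s.
H2 in C: m_A = 1852×0.553 + (1−0.120)·(1−0.482)·m_A, so m_A = 1024.2/0.5442 = 1882.1 g/s.
C = 1882.1 + 6898.7 = 8780.8 g/s.
N2 fraction in C = 6898.7/8780.8 = 0.786.

0.786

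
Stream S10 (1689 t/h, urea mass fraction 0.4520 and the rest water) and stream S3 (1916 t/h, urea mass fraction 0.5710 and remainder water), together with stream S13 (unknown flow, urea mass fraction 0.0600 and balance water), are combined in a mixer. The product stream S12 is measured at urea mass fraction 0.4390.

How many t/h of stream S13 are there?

725.2 t/h

Let S13 be the unknown flow. Total out = 3605 + S13.
urea balance: 1857.5 + 0.060·S13 = 0.439·(3605 + S13)
(0.060 − 0.439)·S13 = 0.439×3605 − 1857.5 = -274.87
S13 = -274.87 / -0.379 = 725.25 t/h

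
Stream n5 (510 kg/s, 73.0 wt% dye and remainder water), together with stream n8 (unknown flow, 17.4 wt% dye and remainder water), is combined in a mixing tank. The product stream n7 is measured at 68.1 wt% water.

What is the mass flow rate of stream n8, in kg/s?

1446 kg/s

Let n8 be the unknown flow. Total out = 510 + n8.
water balance: 137.7 + 0.826·n8 = 0.681·(510 + n8)
(0.826 − 0.681)·n8 = 0.681×510 − 137.7 = 209.61
n8 = 209.61 / 0.145 = 1445.6 kg/s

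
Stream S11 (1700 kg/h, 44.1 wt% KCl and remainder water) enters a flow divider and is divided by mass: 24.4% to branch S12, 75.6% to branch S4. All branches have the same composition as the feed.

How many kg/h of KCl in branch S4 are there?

Branch S4 total = 0.756×1700 = 1285.2 kg/h.
KCl in S4 = 0.441×1285.2 = 566.77 kg/h.

566.8 kg/h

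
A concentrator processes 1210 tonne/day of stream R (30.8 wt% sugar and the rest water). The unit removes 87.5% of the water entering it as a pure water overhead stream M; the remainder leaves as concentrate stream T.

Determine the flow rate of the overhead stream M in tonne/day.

732.7 tonne/day

water entering = 1210×0.692 = 837.32 tonne/day; overhead removed = 0.875×837.32 = 732.65 tonne/day.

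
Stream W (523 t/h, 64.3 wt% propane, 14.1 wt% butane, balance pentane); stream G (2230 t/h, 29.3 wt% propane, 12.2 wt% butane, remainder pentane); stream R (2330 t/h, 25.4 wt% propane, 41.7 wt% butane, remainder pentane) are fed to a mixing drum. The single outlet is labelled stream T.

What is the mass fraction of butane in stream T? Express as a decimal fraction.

Total flow out = 523 + 2230 + 2330 = 5083 t/h.
butane in = 523×0.141 + 2230×0.122 + 2330×0.417 = 1317.4 t/h.
butane mass fraction in T = 1317.4/5083 = 0.2592.

0.2592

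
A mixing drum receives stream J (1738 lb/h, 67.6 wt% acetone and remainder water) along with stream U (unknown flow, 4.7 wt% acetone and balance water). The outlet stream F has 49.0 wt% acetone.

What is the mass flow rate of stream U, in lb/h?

Let U be the unknown flow. Total out = 1738 + U.
acetone balance: 1174.9 + 0.047·U = 0.490·(1738 + U)
(0.047 − 0.490)·U = 0.490×1738 − 1174.9 = -323.27
U = -323.27 / -0.443 = 729.72 lb/h

729.7 lb/h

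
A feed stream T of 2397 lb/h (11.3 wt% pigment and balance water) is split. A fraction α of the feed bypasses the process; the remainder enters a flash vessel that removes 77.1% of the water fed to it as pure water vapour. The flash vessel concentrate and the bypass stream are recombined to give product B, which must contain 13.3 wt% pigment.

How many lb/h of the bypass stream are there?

All 2397×0.113 = 270.86 lb/h of pigment reaches B, so B = 270.86/0.133 = 2036.5 lb/h and vapour = 360.45 lb/h.
The evaporator receives (1−α)·2397 of feed at 0.887 water and removes 0.771 of that water:
0.771×0.887×(1−α)×2397 = 360.45
(1−α) = 360.45/1639.3 = 0.2199;  α = 0.7801.
Bypass flow = 0.7801×2397 = 1869.9 lb/h.

1870 lb/h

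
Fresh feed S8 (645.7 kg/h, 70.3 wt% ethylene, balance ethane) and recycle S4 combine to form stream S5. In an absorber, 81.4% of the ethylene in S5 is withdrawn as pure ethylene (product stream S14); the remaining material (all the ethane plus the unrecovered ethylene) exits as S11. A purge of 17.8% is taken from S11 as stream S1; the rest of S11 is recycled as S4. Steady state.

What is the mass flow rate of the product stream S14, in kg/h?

ethylene in S5: m_A = 645.7×0.703 + (1−0.178)·(1−0.814)·m_A, so m_A = 453.93/0.8471 = 535.86 kg/h.
Product S14 = 0.814×535.86 = 436.19 kg/h.

436.2 kg/h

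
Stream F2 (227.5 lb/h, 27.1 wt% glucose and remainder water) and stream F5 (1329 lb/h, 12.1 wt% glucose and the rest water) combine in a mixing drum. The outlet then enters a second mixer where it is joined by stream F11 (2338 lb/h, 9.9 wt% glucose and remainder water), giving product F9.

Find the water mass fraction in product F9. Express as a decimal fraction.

Overall, product flow = 3894.5 lb/h.
water in = 227.5×0.729 + 1329×0.879 + 2338×0.901 = 3440.6 lb/h.
water fraction in F9 = 0.8834.

0.8834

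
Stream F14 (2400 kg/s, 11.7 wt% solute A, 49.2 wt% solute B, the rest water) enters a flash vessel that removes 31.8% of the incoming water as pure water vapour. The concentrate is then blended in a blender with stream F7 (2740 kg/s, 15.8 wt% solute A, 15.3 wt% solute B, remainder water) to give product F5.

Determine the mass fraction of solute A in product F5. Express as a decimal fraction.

Vapour removed = 0.318×0.391×2400 = 298.41 kg/s; concentrate = 2101.6 kg/s.
solute A reaching the mixer = 280.8 (from concentrate) + 2740×0.158 = 713.72 kg/s.
Product flow = 2101.6 + 2740 = 4841.6 kg/s; solute A fraction = 0.147.

0.147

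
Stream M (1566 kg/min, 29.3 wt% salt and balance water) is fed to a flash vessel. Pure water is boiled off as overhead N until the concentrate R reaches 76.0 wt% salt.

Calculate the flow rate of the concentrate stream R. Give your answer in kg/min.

603.7 kg/min

salt is conserved: 1566×0.293 = 458.84 kg/min all reports to the concentrate.
Concentrate = 458.84/(target fraction) = 603.73 kg/min.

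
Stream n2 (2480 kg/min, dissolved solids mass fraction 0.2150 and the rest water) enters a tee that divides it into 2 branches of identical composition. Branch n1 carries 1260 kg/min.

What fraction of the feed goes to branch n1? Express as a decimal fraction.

Fraction to n1 = 1260/2480 = 0.5081.

0.508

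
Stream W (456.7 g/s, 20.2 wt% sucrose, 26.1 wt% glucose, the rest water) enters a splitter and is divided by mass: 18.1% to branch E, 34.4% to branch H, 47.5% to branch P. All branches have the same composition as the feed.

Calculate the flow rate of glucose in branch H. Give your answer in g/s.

41 g/s

Branch H total = 0.344×456.7 = 157.1 g/s.
glucose in H = 0.261×157.1 = 41.004 g/s.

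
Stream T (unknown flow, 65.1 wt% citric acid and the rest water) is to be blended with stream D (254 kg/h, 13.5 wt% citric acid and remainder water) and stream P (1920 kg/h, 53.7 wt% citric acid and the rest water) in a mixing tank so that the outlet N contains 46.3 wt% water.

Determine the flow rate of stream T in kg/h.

Let T be the unknown flow. Total out = 2174 + T.
water balance: 1108.7 + 0.349·T = 0.463·(2174 + T)
(0.349 − 0.463)·T = 0.463×2174 − 1108.7 = -102.11
T = -102.11 / -0.114 = 895.68 kg/h

895.7 kg/h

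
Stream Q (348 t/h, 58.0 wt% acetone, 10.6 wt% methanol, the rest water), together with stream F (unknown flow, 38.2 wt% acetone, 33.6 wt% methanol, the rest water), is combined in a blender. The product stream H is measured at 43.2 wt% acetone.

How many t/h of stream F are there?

1030 t/h

Let F be the unknown flow. Total out = 348 + F.
acetone balance: 201.84 + 0.382·F = 0.432·(348 + F)
(0.382 − 0.432)·F = 0.432×348 − 201.84 = -51.504
F = -51.504 / -0.050 = 1030.1 t/h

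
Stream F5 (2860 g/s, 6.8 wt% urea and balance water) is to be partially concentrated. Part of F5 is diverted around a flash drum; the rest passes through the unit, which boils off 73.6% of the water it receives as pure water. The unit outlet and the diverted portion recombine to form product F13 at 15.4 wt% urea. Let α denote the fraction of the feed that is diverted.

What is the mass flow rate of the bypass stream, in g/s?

531.6 g/s

All 2860×0.068 = 194.48 g/s of urea reaches F13, so F13 = 194.48/0.154 = 1262.9 g/s and vapour = 1597.1 g/s.
The evaporator receives (1−α)·2860 of feed at 0.932 water and removes 0.736 of that water:
0.736×0.932×(1−α)×2860 = 1597.1
(1−α) = 1597.1/1961.8 = 0.8141;  α = 0.1859.
Bypass flow = 0.1859×2860 = 531.64 g/s.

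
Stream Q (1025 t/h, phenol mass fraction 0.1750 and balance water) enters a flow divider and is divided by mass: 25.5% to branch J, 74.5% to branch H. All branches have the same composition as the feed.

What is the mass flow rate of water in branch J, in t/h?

Branch J total = 0.255×1025 = 261.38 t/h.
water in J = 0.825×261.38 = 215.63 t/h.

215.6 t/h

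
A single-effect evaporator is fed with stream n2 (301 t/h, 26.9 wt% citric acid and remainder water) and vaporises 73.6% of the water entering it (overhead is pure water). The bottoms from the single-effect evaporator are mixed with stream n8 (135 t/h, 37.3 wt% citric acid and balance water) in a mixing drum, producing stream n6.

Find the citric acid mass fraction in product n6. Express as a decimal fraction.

Vapour removed = 0.736×0.731×301 = 161.94 t/h; concentrate = 139.06 t/h.
citric acid reaching the mixer = 80.969 (from concentrate) + 135×0.373 = 131.32 t/h.
Product flow = 139.06 + 135 = 274.06 t/h; citric acid fraction = 0.4792.

0.4792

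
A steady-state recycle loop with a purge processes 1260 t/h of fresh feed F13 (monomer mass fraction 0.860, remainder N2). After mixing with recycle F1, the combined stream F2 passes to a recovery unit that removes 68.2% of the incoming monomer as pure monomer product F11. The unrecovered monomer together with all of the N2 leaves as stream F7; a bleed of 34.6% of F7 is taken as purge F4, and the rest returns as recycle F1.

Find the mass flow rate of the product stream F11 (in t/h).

monomer in F2: m_A = 1260×0.860 + (1−0.346)·(1−0.682)·m_A, so m_A = 1083.6/0.7920 = 1368.1 t/h.
Product F11 = 0.682×1368.1 = 933.07 t/h.

933.1 t/h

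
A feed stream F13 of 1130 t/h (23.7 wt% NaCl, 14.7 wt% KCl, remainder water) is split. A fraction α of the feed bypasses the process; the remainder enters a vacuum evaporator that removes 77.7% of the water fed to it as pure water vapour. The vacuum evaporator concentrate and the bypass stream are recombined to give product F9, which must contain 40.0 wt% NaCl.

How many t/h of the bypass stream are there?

167.9 t/h

All 1130×0.237 = 267.81 t/h of NaCl reaches F9, so F9 = 267.81/0.400 = 669.52 t/h and vapour = 460.48 t/h.
The evaporator receives (1−α)·1130 of feed at 0.616 water and removes 0.777 of that water:
0.777×0.616×(1−α)×1130 = 460.48
(1−α) = 460.48/540.85 = 0.8514;  α = 0.1486.
Bypass flow = 0.1486×1130 = 167.94 t/h.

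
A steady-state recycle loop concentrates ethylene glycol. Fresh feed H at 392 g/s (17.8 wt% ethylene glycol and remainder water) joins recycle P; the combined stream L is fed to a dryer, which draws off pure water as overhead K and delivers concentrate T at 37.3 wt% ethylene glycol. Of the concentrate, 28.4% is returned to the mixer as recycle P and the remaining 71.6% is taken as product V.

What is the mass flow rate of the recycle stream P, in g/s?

74.2 g/s

Overall ethylene glycol balance (none leaves overhead): ethylene glycol in fresh feed = ethylene glycol in product, i.e. 392×0.178 = (1−0.284)·T·0.373.
T = 69.776/(0.373×0.716) = 261.27 g/s.
Recycle P = 0.284×261.27 = 74.2 g/s.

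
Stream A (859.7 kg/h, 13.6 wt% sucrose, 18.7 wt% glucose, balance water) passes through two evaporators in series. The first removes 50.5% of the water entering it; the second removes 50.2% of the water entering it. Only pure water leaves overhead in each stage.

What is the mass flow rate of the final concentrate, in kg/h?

water in feed = 859.7×0.677 = 582.02 kg/h.
After stage 1: water left = (1−0.505)×582.02 = 288.1; stream total = 565.78 kg/h.
After stage 2: water left = (1−0.502)×288.1 = 143.47; final concentrate = 421.16 kg/h.

421.2 kg/h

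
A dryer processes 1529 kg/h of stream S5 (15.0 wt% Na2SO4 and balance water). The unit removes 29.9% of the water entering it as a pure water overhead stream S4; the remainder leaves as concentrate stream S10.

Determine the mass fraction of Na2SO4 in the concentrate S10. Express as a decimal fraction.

Na2SO4 is not removed: 1529×0.150 = 229.35 kg/h of Na2SO4 enters S10.
water entering = 1529×0.850 = 1299.6 kg/h; overhead removed = 0.299×1299.6 = 388.6 kg/h.
Concentrate = 1529 − 388.6 = 1140.4 kg/h.
Mass fraction = 229.35/1140.4 = 0.2011.

0.2011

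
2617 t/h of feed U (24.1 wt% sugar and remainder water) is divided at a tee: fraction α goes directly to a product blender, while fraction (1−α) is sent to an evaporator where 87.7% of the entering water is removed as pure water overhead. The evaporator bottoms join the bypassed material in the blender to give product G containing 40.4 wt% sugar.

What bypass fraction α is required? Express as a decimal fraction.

0.394

All 2617×0.241 = 630.7 t/h of sugar reaches G, so G = 630.7/0.404 = 1561.1 t/h and vapour = 1055.9 t/h.
The evaporator receives (1−α)·2617 of feed at 0.759 water and removes 0.877 of that water:
0.877×0.759×(1−α)×2617 = 1055.9
(1−α) = 1055.9/1742 = 0.6061;  α = 0.3939.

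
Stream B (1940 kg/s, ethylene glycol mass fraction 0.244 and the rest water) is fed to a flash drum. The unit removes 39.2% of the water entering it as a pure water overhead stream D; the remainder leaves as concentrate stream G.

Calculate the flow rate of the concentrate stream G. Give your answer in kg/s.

1365 kg/s

water entering = 1940×0.756 = 1466.6 kg/s; overhead removed = 0.392×1466.6 = 574.92 kg/s.
Concentrate = 1940 − 574.92 = 1365.1 kg/s.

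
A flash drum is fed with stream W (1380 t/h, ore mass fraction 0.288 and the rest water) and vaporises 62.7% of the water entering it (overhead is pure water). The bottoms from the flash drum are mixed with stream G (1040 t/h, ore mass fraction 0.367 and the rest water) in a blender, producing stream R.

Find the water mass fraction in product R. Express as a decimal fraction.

0.568

Vapour removed = 0.627×0.712×1380 = 616.07 t/h; concentrate = 763.93 t/h.
water reaching the mixer = 366.49 (from concentrate) + 1040×0.633 = 1024.8 t/h.
Product flow = 763.93 + 1040 = 1803.9 t/h; water fraction = 0.568.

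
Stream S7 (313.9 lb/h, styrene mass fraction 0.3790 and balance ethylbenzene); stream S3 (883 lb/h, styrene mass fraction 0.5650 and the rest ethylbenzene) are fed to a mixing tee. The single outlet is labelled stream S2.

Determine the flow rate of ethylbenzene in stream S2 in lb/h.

ethylbenzene out = ethylbenzene in = 313.9×0.621 + 883×0.435 = 579.04 lb/h.

579 lb/h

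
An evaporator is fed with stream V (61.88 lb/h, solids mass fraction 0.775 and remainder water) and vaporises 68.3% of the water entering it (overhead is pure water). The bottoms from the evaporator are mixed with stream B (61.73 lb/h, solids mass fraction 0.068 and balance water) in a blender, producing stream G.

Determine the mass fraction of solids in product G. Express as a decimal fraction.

Vapour removed = 0.683×0.225×61.88 = 9.5094 lb/h; concentrate = 52.371 lb/h.
solids reaching the mixer = 47.957 (from concentrate) + 61.73×0.068 = 52.155 lb/h.
Product flow = 52.371 + 61.73 = 114.1 lb/h; solids fraction = 0.457.

0.457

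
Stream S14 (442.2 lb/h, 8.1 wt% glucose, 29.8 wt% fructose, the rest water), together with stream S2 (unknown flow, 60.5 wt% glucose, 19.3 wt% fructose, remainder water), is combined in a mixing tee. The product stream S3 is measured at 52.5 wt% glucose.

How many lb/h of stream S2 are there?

Let S2 be the unknown flow. Total out = 442.2 + S2.
glucose balance: 35.818 + 0.605·S2 = 0.525·(442.2 + S2)
(0.605 − 0.525)·S2 = 0.525×442.2 − 35.818 = 196.34
S2 = 196.34 / 0.080 = 2454.2 lb/h

2454 lb/h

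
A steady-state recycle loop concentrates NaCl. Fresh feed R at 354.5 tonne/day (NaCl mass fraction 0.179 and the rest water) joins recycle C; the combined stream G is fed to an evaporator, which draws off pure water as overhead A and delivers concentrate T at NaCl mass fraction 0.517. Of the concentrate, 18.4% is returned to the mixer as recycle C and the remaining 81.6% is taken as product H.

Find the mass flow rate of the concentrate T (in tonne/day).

Overall NaCl balance (none leaves overhead): NaCl in fresh feed = NaCl in product, i.e. 354.5×0.179 = (1−0.184)·T·0.517.
T = 63.456/(0.517×0.816) = 150.41 tonne/day.

150.4 tonne/day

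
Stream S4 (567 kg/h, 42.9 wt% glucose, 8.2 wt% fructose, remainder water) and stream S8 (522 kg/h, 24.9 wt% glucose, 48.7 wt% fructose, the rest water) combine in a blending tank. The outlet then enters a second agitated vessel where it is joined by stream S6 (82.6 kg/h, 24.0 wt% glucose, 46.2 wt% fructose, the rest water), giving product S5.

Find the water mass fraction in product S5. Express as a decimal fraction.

0.3753

Overall, product flow = 1171.6 kg/h.
water in = 567×0.489 + 522×0.264 + 82.6×0.298 = 439.69 kg/h.
water fraction in S5 = 0.3753.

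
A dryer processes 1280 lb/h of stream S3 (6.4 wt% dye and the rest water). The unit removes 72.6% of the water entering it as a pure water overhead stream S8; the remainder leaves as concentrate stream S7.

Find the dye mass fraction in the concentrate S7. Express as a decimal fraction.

0.200

dye is not removed: 1280×0.064 = 81.92 lb/h of dye enters S7.
water entering = 1280×0.936 = 1198.1 lb/h; overhead removed = 0.726×1198.1 = 869.81 lb/h.
Concentrate = 1280 − 869.81 = 410.19 lb/h.
Mass fraction = 81.92/410.19 = 0.200.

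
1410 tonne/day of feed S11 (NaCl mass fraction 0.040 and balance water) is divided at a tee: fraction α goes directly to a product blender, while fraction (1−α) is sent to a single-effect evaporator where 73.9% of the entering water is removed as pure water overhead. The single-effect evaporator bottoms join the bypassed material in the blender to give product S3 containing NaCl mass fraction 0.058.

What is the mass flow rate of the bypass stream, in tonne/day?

All 1410×0.040 = 56.4 tonne/day of NaCl reaches S3, so S3 = 56.4/0.058 = 972.41 tonne/day and vapour = 437.59 tonne/day.
The evaporator receives (1−α)·1410 of feed at 0.960 water and removes 0.739 of that water:
0.739×0.960×(1−α)×1410 = 437.59
(1−α) = 437.59/1000.3 = 0.4375;  α = 0.5625.
Bypass flow = 0.5625×1410 = 793.19 tonne/day.

793.2 tonne/day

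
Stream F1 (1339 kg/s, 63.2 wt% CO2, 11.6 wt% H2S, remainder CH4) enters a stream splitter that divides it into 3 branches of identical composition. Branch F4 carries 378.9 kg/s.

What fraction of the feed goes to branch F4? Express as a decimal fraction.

Fraction to F4 = 378.9/1339 = 0.2830.

0.283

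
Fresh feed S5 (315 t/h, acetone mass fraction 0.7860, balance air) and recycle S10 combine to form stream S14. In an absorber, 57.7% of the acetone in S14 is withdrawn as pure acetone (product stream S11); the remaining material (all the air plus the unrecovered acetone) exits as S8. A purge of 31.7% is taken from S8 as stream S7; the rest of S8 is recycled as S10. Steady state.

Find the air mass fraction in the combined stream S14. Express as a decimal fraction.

0.3792

air enters only via S5 and leaves only via the purge: 315×0.214 = 0.317×(air in S8), and the absorber passes all air, so air in S14 = air in S8 = 212.65 t/h.
acetone in S14: m_A = 315×0.786 + (1−0.317)·(1−0.577)·m_A, so m_A = 247.59/0.7111 = 348.18 t/h.
S14 = 348.18 + 212.65 = 560.83 t/h.
air fraction in S14 = 212.65/560.83 = 0.3792.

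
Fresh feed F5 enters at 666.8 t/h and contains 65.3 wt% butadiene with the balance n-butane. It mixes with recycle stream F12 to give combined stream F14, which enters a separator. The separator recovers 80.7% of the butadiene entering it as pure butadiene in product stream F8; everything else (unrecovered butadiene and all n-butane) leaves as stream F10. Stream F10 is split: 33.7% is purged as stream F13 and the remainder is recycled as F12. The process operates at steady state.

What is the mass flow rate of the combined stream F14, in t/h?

n-butane enters only via F5 and leaves only via the purge: 666.8×0.347 = 0.337×(n-butane in F10), and the separator passes all n-butane, so n-butane in F14 = n-butane in F10 = 686.59 t/h.
butadiene in F14: m_A = 666.8×0.653 + (1−0.337)·(1−0.807)·m_A, so m_A = 435.42/0.8720 = 499.31 t/h.
F14 = 499.31 + 686.59 = 1185.9 t/h.

1186 t/h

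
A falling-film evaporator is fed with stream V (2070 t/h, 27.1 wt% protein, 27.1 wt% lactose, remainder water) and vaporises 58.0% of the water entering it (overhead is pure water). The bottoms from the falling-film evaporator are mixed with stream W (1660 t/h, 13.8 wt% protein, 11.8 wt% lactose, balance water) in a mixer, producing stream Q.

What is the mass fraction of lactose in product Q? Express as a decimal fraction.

0.2380

Vapour removed = 0.580×0.458×2070 = 549.87 t/h; concentrate = 1520.1 t/h.
lactose reaching the mixer = 560.97 (from concentrate) + 1660×0.118 = 756.85 t/h.
Product flow = 1520.1 + 1660 = 3180.1 t/h; lactose fraction = 0.2380.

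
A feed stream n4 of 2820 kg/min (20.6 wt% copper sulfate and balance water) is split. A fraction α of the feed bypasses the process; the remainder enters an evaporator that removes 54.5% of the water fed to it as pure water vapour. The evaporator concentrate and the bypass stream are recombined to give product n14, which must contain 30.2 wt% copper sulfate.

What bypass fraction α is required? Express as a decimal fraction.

0.265

All 2820×0.206 = 580.92 kg/min of copper sulfate reaches n14, so n14 = 580.92/0.302 = 1923.6 kg/min and vapour = 896.42 kg/min.
The evaporator receives (1−α)·2820 of feed at 0.794 water and removes 0.545 of that water:
0.545×0.794×(1−α)×2820 = 896.42
(1−α) = 896.42/1220.3 = 0.7346;  α = 0.2654.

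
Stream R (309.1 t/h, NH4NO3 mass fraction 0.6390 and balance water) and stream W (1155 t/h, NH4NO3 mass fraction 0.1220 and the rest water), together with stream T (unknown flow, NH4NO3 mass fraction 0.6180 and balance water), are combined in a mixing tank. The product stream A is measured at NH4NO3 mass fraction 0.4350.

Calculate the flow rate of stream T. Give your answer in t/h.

1631 t/h

Let T be the unknown flow. Total out = 1464.1 + T.
NH4NO3 balance: 338.42 + 0.618·T = 0.435·(1464.1 + T)
(0.618 − 0.435)·T = 0.435×1464.1 − 338.42 = 298.46
T = 298.46 / 0.183 = 1630.9 t/h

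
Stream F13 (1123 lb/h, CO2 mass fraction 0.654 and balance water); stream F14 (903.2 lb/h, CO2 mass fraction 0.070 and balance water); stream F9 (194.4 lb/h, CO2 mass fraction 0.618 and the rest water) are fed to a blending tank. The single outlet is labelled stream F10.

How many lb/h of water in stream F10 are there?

1303 lb/h

water out = water in = 1123×0.346 + 903.2×0.930 + 194.4×0.382 = 1302.8 lb/h.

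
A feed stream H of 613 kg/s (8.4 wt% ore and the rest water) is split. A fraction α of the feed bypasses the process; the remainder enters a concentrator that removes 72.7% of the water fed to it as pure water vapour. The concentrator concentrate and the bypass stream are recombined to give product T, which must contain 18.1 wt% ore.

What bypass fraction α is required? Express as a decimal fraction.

All 613×0.084 = 51.492 kg/s of ore reaches T, so T = 51.492/0.181 = 284.49 kg/s and vapour = 328.51 kg/s.
The evaporator receives (1−α)·613 of feed at 0.916 water and removes 0.727 of that water:
0.727×0.916×(1−α)×613 = 328.51
(1−α) = 328.51/408.22 = 0.8048;  α = 0.1952.

0.195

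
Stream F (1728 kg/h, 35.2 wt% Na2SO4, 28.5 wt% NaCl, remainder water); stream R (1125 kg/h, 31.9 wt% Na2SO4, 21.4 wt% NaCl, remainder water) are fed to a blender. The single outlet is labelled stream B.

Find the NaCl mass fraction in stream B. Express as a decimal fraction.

0.257

Total flow out = 1728 + 1125 = 2853 kg/h.
NaCl in = 1728×0.285 + 1125×0.214 = 733.23 kg/h.
NaCl mass fraction in B = 733.23/2853 = 0.257.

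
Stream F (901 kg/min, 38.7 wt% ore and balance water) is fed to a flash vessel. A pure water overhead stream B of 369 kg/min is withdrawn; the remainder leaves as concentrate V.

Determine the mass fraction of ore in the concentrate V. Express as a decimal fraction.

ore is not removed: 901×0.387 = 348.69 kg/min of ore enters V.
Concentrate = 901 − 369 = 532 kg/min.
Mass fraction = 348.69/532 = 0.655.

0.655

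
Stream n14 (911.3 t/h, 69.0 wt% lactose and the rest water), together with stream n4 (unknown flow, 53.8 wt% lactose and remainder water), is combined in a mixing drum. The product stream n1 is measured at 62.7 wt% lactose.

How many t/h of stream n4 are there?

Let n4 be the unknown flow. Total out = 911.3 + n4.
lactose balance: 628.8 + 0.538·n4 = 0.627·(911.3 + n4)
(0.538 − 0.627)·n4 = 0.627×911.3 − 628.8 = -57.412
n4 = -57.412 / -0.089 = 645.08 t/h

645.1 t/h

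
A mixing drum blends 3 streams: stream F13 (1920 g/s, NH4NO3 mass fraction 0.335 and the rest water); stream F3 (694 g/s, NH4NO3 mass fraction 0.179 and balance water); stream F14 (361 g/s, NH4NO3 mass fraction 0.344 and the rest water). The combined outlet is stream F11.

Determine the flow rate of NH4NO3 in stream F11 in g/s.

NH4NO3 out = NH4NO3 in = 1920×0.335 + 694×0.179 + 361×0.344 = 891.61 g/s.

891.6 g/s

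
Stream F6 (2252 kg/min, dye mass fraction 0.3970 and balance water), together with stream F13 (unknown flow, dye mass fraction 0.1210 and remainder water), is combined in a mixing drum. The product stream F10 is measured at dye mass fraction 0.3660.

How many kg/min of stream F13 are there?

284.9 kg/min

Let F13 be the unknown flow. Total out = 2252 + F13.
dye balance: 894.04 + 0.121·F13 = 0.366·(2252 + F13)
(0.121 − 0.366)·F13 = 0.366×2252 − 894.04 = -69.812
F13 = -69.812 / -0.245 = 284.95 kg/min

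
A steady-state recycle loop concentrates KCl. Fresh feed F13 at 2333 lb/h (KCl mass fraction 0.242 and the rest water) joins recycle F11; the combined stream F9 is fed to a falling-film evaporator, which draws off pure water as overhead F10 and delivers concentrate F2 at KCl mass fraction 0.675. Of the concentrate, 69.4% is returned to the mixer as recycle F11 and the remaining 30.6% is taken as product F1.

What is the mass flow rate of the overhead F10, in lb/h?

1497 lb/h

Overall KCl balance (none leaves overhead): KCl in fresh feed = KCl in product, i.e. 2333×0.242 = (1−0.694)·F2·0.675.
F2 = 564.59/(0.675×0.306) = 2733.4 lb/h.
Recycle F11 = 0.694×2733.4 = 1897 lb/h.
Combined feed F9 = 2333 + 1897 = 4230 lb/h.
Overhead F10 = F9 − F2 = 4230 − 2733.4 = 1496.6 lb/h.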